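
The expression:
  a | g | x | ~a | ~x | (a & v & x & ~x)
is always true.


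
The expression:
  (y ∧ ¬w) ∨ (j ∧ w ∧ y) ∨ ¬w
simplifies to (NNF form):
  (j ∧ y) ∨ ¬w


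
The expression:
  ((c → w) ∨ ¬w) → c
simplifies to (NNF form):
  c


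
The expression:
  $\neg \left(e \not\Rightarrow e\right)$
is always true.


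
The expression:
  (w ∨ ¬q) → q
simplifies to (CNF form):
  q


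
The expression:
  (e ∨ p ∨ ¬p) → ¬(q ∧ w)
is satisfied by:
  {w: False, q: False}
  {q: True, w: False}
  {w: True, q: False}


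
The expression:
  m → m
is always true.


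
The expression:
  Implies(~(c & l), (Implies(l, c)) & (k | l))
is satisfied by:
  {c: True, k: True, l: False}
  {k: True, l: False, c: False}
  {l: True, c: True, k: True}
  {l: True, c: True, k: False}


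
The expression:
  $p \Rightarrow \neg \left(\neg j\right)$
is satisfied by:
  {j: True, p: False}
  {p: False, j: False}
  {p: True, j: True}


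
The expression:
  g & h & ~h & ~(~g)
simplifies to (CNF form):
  False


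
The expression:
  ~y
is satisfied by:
  {y: False}


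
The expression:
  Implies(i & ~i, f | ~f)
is always true.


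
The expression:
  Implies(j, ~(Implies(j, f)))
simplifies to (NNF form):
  ~f | ~j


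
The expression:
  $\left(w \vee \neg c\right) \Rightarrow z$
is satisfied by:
  {z: True, c: True, w: False}
  {z: True, c: False, w: False}
  {z: True, w: True, c: True}
  {z: True, w: True, c: False}
  {c: True, w: False, z: False}


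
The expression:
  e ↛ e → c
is always true.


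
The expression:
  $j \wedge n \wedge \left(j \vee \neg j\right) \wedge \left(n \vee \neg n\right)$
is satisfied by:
  {j: True, n: True}


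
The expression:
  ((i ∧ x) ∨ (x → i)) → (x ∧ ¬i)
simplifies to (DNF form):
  x ∧ ¬i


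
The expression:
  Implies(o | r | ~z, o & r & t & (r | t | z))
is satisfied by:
  {t: True, z: True, r: False, o: False}
  {z: True, o: False, t: False, r: False}
  {r: True, o: True, t: True, z: True}
  {r: True, o: True, t: True, z: False}


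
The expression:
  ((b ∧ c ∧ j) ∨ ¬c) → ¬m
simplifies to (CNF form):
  (c ∨ ¬m) ∧ (c ∨ ¬b ∨ ¬m) ∧ (c ∨ ¬j ∨ ¬m) ∧ (¬b ∨ ¬j ∨ ¬m)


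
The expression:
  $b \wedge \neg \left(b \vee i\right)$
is never true.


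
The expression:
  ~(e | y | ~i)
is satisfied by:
  {i: True, e: False, y: False}


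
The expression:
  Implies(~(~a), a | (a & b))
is always true.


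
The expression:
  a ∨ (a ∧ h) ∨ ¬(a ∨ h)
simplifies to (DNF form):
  a ∨ ¬h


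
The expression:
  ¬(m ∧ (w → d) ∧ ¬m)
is always true.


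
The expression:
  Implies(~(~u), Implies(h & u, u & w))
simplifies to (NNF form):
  w | ~h | ~u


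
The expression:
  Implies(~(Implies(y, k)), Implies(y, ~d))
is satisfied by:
  {k: True, y: False, d: False}
  {k: False, y: False, d: False}
  {d: True, k: True, y: False}
  {d: True, k: False, y: False}
  {y: True, k: True, d: False}
  {y: True, k: False, d: False}
  {y: True, d: True, k: True}


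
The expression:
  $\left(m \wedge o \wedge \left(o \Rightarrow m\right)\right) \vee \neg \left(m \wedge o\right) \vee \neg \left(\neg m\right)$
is always true.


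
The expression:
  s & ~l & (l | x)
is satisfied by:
  {s: True, x: True, l: False}


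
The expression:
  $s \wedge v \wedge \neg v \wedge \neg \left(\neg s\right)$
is never true.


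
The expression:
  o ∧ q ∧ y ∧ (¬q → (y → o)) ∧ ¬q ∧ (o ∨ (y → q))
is never true.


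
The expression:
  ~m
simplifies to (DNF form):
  ~m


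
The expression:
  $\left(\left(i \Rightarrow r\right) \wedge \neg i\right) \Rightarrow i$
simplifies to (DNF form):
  $i$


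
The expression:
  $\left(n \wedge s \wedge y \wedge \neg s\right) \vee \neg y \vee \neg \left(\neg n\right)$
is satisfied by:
  {n: True, y: False}
  {y: False, n: False}
  {y: True, n: True}


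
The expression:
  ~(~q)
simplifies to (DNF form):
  q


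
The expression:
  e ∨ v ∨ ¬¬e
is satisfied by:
  {v: True, e: True}
  {v: True, e: False}
  {e: True, v: False}


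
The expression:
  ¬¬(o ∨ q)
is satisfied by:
  {q: True, o: True}
  {q: True, o: False}
  {o: True, q: False}


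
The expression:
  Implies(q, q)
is always true.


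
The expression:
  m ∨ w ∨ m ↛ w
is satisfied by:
  {m: True, w: True}
  {m: True, w: False}
  {w: True, m: False}


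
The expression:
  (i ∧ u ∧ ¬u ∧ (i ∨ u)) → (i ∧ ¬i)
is always true.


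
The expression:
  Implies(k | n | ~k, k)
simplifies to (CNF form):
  k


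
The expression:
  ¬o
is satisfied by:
  {o: False}


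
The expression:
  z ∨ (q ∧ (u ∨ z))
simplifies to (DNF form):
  z ∨ (q ∧ u)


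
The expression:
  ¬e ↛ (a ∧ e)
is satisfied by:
  {e: False}


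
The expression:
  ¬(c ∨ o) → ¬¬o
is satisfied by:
  {o: True, c: True}
  {o: True, c: False}
  {c: True, o: False}


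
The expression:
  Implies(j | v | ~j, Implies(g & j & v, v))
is always true.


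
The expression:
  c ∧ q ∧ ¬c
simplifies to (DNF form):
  False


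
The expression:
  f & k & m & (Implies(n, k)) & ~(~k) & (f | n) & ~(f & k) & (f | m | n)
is never true.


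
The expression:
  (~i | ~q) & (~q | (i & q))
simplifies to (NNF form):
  ~q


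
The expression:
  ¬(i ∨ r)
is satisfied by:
  {i: False, r: False}


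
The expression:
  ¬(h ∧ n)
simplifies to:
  ¬h ∨ ¬n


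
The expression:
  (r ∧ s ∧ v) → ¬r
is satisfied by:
  {s: False, v: False, r: False}
  {r: True, s: False, v: False}
  {v: True, s: False, r: False}
  {r: True, v: True, s: False}
  {s: True, r: False, v: False}
  {r: True, s: True, v: False}
  {v: True, s: True, r: False}


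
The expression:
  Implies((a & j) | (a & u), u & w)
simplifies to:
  ~a | (u & w) | (~j & ~u)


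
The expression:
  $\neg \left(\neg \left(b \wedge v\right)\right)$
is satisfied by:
  {b: True, v: True}


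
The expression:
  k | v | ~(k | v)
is always true.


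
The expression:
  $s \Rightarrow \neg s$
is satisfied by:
  {s: False}


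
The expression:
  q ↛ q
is never true.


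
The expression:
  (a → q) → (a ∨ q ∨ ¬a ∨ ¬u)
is always true.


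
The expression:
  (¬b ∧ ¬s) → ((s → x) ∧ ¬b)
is always true.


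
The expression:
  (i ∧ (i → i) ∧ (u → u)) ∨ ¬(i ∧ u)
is always true.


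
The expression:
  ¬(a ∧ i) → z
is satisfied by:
  {a: True, z: True, i: True}
  {a: True, z: True, i: False}
  {z: True, i: True, a: False}
  {z: True, i: False, a: False}
  {a: True, i: True, z: False}


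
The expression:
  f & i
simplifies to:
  f & i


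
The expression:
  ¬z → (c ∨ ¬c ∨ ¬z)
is always true.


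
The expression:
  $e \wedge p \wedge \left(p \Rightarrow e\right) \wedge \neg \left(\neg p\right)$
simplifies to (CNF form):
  $e \wedge p$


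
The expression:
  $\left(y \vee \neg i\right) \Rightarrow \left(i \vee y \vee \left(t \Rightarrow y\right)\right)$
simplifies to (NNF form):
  $i \vee y \vee \neg t$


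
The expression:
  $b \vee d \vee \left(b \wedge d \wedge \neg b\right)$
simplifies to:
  $b \vee d$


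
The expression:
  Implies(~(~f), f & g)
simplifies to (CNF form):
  g | ~f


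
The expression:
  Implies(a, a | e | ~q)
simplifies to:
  True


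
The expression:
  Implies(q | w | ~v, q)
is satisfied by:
  {q: True, v: True, w: False}
  {q: True, w: False, v: False}
  {q: True, v: True, w: True}
  {q: True, w: True, v: False}
  {v: True, w: False, q: False}


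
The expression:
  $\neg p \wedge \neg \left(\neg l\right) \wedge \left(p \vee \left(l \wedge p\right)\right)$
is never true.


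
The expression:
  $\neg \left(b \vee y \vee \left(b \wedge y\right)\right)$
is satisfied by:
  {y: False, b: False}


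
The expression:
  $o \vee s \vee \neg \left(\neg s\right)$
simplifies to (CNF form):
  $o \vee s$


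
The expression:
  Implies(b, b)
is always true.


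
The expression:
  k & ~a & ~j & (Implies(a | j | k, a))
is never true.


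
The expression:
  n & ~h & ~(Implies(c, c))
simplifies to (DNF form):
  False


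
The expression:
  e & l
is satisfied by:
  {e: True, l: True}


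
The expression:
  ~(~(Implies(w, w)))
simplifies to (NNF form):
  True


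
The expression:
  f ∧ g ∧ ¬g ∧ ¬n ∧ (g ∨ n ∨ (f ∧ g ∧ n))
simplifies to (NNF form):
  False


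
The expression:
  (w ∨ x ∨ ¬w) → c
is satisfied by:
  {c: True}


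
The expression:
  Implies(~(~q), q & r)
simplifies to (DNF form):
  r | ~q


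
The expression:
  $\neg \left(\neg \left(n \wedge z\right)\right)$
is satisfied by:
  {z: True, n: True}


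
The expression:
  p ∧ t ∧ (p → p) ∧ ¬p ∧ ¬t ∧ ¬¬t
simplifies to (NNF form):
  False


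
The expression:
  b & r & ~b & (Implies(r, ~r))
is never true.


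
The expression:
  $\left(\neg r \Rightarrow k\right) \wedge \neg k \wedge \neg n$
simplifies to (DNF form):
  $r \wedge \neg k \wedge \neg n$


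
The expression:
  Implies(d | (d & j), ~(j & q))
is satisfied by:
  {q: False, d: False, j: False}
  {j: True, q: False, d: False}
  {d: True, q: False, j: False}
  {j: True, d: True, q: False}
  {q: True, j: False, d: False}
  {j: True, q: True, d: False}
  {d: True, q: True, j: False}


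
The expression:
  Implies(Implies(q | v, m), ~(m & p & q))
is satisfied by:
  {p: False, m: False, q: False}
  {q: True, p: False, m: False}
  {m: True, p: False, q: False}
  {q: True, m: True, p: False}
  {p: True, q: False, m: False}
  {q: True, p: True, m: False}
  {m: True, p: True, q: False}


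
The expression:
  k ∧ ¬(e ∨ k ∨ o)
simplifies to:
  False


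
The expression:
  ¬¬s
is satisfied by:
  {s: True}


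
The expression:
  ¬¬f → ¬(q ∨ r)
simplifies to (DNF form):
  (¬q ∧ ¬r) ∨ ¬f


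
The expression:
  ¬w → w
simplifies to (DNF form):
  w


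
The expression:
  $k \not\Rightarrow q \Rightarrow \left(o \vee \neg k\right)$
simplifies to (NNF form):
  $o \vee q \vee \neg k$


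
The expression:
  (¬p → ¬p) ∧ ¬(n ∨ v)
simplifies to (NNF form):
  ¬n ∧ ¬v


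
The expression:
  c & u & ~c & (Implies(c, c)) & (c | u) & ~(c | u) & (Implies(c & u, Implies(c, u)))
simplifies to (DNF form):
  False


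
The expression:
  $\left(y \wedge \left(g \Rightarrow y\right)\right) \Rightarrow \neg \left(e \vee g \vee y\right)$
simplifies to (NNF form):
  $\neg y$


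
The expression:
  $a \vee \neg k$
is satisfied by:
  {a: True, k: False}
  {k: False, a: False}
  {k: True, a: True}


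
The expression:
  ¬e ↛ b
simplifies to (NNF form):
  ¬b ∧ ¬e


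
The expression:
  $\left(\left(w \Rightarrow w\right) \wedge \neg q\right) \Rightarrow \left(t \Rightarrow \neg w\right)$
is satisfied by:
  {q: True, w: False, t: False}
  {w: False, t: False, q: False}
  {q: True, t: True, w: False}
  {t: True, w: False, q: False}
  {q: True, w: True, t: False}
  {w: True, q: False, t: False}
  {q: True, t: True, w: True}


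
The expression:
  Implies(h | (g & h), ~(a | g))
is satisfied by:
  {a: False, h: False, g: False}
  {g: True, a: False, h: False}
  {a: True, g: False, h: False}
  {g: True, a: True, h: False}
  {h: True, g: False, a: False}


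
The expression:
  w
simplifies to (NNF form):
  w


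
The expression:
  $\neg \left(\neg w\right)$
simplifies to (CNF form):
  $w$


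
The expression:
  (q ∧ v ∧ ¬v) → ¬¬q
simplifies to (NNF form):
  True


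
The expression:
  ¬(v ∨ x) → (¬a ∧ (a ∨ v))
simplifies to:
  v ∨ x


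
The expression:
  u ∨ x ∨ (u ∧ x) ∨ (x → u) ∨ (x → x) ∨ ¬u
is always true.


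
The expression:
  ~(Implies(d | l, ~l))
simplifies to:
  l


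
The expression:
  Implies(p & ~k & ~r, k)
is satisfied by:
  {r: True, k: True, p: False}
  {r: True, p: False, k: False}
  {k: True, p: False, r: False}
  {k: False, p: False, r: False}
  {r: True, k: True, p: True}
  {r: True, p: True, k: False}
  {k: True, p: True, r: False}


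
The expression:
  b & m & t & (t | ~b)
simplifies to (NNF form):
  b & m & t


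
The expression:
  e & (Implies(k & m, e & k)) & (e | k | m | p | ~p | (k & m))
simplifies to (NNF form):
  e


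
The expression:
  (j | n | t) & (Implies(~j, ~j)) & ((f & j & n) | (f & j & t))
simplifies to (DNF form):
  (f & j & n) | (f & j & t)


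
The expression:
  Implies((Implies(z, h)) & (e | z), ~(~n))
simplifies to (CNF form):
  (n | z | ~e) & (n | z | ~z) & (n | ~e | ~h) & (n | ~h | ~z)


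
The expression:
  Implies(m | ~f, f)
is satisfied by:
  {f: True}


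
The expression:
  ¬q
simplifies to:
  ¬q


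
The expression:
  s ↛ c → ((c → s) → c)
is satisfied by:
  {c: True, s: False}
  {s: False, c: False}
  {s: True, c: True}


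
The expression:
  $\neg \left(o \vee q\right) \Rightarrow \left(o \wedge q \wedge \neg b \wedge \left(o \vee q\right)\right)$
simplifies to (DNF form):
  $o \vee q$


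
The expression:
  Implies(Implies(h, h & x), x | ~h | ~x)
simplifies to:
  True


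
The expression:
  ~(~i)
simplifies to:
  i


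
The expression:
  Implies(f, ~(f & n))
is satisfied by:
  {n: False, f: False}
  {f: True, n: False}
  {n: True, f: False}


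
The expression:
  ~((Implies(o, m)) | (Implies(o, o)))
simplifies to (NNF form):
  False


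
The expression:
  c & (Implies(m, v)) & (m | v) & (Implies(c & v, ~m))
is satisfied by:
  {c: True, v: True, m: False}


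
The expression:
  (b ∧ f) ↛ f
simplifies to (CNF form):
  False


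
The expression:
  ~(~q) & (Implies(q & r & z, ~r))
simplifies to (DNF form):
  (q & ~r) | (q & ~z)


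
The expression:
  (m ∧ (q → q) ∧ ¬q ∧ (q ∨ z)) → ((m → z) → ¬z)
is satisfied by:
  {q: True, m: False, z: False}
  {m: False, z: False, q: False}
  {q: True, z: True, m: False}
  {z: True, m: False, q: False}
  {q: True, m: True, z: False}
  {m: True, q: False, z: False}
  {q: True, z: True, m: True}


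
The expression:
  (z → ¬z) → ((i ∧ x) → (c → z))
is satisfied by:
  {z: True, c: False, x: False, i: False}
  {i: False, c: False, z: False, x: False}
  {i: True, z: True, c: False, x: False}
  {i: True, c: False, z: False, x: False}
  {x: True, z: True, i: False, c: False}
  {x: True, i: False, c: False, z: False}
  {x: True, i: True, z: True, c: False}
  {x: True, i: True, c: False, z: False}
  {z: True, c: True, x: False, i: False}
  {c: True, x: False, z: False, i: False}
  {i: True, c: True, z: True, x: False}
  {i: True, c: True, x: False, z: False}
  {z: True, c: True, x: True, i: False}
  {c: True, x: True, i: False, z: False}
  {i: True, c: True, x: True, z: True}


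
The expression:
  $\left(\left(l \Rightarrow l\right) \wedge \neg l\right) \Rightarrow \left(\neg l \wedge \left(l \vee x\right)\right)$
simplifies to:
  $l \vee x$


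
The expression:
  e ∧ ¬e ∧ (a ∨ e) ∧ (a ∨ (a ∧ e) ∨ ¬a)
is never true.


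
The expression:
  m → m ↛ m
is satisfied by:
  {m: False}


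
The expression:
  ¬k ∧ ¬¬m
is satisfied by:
  {m: True, k: False}


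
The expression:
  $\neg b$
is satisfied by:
  {b: False}


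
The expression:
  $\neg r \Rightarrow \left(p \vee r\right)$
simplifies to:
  $p \vee r$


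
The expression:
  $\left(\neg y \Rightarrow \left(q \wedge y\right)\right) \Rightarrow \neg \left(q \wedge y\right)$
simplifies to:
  $\neg q \vee \neg y$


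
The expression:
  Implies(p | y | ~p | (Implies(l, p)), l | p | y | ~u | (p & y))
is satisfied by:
  {y: True, l: True, p: True, u: False}
  {y: True, l: True, u: False, p: False}
  {y: True, p: True, u: False, l: False}
  {y: True, u: False, p: False, l: False}
  {l: True, p: True, u: False, y: False}
  {l: True, u: False, p: False, y: False}
  {p: True, l: False, u: False, y: False}
  {l: False, u: False, p: False, y: False}
  {l: True, y: True, u: True, p: True}
  {l: True, y: True, u: True, p: False}
  {y: True, u: True, p: True, l: False}
  {y: True, u: True, l: False, p: False}
  {p: True, u: True, l: True, y: False}
  {u: True, l: True, y: False, p: False}
  {u: True, p: True, y: False, l: False}


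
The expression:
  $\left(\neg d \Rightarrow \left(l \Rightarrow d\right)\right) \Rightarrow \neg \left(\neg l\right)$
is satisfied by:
  {l: True}


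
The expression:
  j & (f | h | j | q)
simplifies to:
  j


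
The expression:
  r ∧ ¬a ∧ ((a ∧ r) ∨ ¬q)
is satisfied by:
  {r: True, q: False, a: False}


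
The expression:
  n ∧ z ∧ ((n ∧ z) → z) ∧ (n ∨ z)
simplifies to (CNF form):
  n ∧ z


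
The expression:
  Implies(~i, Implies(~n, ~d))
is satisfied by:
  {i: True, n: True, d: False}
  {i: True, d: False, n: False}
  {n: True, d: False, i: False}
  {n: False, d: False, i: False}
  {i: True, n: True, d: True}
  {i: True, d: True, n: False}
  {n: True, d: True, i: False}


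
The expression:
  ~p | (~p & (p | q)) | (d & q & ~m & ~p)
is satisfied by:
  {p: False}


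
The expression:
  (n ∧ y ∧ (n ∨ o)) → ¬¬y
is always true.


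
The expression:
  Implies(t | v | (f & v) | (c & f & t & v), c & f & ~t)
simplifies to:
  ~t & (c | ~v) & (f | ~v)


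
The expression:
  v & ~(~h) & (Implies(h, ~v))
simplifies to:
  False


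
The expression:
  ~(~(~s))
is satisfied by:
  {s: False}


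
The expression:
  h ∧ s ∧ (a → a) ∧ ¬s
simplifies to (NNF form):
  False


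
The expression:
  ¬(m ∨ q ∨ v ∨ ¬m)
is never true.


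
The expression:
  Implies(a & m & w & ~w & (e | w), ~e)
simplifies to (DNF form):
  True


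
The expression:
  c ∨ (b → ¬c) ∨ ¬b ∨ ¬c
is always true.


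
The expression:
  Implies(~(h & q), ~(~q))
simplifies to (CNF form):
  q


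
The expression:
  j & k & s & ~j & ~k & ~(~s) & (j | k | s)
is never true.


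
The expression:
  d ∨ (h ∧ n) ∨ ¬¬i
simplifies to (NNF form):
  d ∨ i ∨ (h ∧ n)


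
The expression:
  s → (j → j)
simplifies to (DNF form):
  True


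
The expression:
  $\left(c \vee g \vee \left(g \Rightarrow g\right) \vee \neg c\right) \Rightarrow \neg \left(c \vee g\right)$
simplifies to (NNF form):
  $\neg c \wedge \neg g$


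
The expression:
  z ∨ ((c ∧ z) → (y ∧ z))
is always true.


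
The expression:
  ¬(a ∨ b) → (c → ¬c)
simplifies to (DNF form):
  a ∨ b ∨ ¬c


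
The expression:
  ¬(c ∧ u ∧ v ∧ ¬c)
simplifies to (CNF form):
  True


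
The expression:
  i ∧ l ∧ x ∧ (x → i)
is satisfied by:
  {i: True, x: True, l: True}


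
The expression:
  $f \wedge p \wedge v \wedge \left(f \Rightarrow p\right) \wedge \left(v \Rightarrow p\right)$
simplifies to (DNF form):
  $f \wedge p \wedge v$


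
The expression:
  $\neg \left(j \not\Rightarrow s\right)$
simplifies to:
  $s \vee \neg j$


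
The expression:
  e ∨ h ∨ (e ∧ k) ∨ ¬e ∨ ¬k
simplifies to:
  True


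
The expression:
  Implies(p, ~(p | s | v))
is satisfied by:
  {p: False}


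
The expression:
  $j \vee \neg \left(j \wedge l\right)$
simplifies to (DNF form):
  $\text{True}$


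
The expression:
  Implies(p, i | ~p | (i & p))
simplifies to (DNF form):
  i | ~p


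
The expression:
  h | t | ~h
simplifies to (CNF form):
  True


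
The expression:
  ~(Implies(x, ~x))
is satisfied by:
  {x: True}


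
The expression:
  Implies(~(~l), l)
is always true.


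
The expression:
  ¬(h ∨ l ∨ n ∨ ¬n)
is never true.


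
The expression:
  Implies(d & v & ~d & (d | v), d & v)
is always true.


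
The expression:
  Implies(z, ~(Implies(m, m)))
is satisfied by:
  {z: False}


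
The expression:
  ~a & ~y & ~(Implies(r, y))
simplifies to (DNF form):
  r & ~a & ~y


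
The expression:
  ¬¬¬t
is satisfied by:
  {t: False}


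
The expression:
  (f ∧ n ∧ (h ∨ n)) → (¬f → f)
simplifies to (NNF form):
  True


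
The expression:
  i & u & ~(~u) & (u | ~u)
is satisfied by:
  {i: True, u: True}


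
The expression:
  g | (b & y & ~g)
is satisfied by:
  {b: True, g: True, y: True}
  {b: True, g: True, y: False}
  {g: True, y: True, b: False}
  {g: True, y: False, b: False}
  {b: True, y: True, g: False}


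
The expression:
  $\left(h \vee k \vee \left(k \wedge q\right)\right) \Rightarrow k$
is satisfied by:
  {k: True, h: False}
  {h: False, k: False}
  {h: True, k: True}


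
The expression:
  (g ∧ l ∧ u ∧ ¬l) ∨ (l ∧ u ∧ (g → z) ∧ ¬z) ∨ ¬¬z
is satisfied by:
  {z: True, l: True, u: True, g: False}
  {z: True, l: True, u: False, g: False}
  {z: True, u: True, g: False, l: False}
  {z: True, u: False, g: False, l: False}
  {z: True, l: True, g: True, u: True}
  {z: True, l: True, g: True, u: False}
  {z: True, g: True, u: True, l: False}
  {z: True, g: True, u: False, l: False}
  {l: True, g: False, u: True, z: False}


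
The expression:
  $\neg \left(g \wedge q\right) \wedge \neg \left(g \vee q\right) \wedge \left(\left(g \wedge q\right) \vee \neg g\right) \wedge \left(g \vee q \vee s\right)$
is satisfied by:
  {s: True, q: False, g: False}


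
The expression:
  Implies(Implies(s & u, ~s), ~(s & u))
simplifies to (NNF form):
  True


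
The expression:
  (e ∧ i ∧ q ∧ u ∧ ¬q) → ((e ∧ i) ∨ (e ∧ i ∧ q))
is always true.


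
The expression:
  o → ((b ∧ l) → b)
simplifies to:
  True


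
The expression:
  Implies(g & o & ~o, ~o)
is always true.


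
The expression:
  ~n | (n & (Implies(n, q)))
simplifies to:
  q | ~n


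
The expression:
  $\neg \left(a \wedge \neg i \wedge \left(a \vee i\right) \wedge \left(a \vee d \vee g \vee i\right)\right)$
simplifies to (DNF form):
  $i \vee \neg a$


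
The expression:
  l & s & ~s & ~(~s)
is never true.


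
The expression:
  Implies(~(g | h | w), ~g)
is always true.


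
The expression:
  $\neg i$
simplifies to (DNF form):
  $\neg i$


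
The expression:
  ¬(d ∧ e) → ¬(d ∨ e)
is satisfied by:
  {e: False, d: False}
  {d: True, e: True}


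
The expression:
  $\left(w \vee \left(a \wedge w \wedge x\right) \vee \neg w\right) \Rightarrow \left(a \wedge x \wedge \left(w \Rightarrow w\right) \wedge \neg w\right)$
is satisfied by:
  {a: True, x: True, w: False}


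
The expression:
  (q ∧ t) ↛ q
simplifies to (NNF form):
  False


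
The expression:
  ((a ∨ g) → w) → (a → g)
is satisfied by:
  {g: True, w: False, a: False}
  {w: False, a: False, g: False}
  {a: True, g: True, w: False}
  {a: True, w: False, g: False}
  {g: True, w: True, a: False}
  {w: True, g: False, a: False}
  {a: True, w: True, g: True}


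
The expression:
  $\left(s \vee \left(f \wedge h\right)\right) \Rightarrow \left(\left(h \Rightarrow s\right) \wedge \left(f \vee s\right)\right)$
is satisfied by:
  {s: True, h: False, f: False}
  {h: False, f: False, s: False}
  {f: True, s: True, h: False}
  {f: True, h: False, s: False}
  {s: True, h: True, f: False}
  {h: True, s: False, f: False}
  {f: True, h: True, s: True}


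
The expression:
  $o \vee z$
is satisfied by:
  {o: True, z: True}
  {o: True, z: False}
  {z: True, o: False}


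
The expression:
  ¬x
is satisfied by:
  {x: False}


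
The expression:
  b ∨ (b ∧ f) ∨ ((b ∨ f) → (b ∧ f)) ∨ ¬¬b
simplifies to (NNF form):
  b ∨ ¬f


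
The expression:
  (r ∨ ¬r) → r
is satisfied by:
  {r: True}


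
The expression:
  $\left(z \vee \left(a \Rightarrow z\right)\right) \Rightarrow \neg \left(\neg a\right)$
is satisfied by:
  {a: True}


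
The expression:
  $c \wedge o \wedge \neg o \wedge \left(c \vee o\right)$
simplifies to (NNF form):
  $\text{False}$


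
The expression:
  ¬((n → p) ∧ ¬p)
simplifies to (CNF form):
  n ∨ p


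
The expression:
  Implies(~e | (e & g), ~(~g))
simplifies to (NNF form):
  e | g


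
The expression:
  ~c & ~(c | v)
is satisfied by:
  {v: False, c: False}


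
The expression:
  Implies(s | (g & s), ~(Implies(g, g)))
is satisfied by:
  {s: False}


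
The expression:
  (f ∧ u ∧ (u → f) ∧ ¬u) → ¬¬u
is always true.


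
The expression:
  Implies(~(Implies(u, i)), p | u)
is always true.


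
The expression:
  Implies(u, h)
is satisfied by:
  {h: True, u: False}
  {u: False, h: False}
  {u: True, h: True}


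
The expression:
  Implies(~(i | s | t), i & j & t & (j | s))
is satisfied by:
  {i: True, t: True, s: True}
  {i: True, t: True, s: False}
  {i: True, s: True, t: False}
  {i: True, s: False, t: False}
  {t: True, s: True, i: False}
  {t: True, s: False, i: False}
  {s: True, t: False, i: False}


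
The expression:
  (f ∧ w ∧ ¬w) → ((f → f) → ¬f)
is always true.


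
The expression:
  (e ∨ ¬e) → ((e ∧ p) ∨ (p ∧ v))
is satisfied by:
  {v: True, e: True, p: True}
  {v: True, p: True, e: False}
  {e: True, p: True, v: False}


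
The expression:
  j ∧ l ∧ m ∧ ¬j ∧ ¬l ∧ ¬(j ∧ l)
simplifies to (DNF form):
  False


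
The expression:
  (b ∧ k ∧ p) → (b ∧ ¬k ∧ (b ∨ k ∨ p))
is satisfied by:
  {p: False, k: False, b: False}
  {b: True, p: False, k: False}
  {k: True, p: False, b: False}
  {b: True, k: True, p: False}
  {p: True, b: False, k: False}
  {b: True, p: True, k: False}
  {k: True, p: True, b: False}


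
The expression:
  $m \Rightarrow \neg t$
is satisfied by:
  {m: False, t: False}
  {t: True, m: False}
  {m: True, t: False}


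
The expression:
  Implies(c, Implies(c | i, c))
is always true.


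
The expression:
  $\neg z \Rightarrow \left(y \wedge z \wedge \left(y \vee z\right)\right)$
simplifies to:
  $z$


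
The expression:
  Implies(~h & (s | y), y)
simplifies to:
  h | y | ~s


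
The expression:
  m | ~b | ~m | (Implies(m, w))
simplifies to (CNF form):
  True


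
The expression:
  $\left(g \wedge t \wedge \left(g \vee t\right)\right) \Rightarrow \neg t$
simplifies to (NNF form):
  $\neg g \vee \neg t$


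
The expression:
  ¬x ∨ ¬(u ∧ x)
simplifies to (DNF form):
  ¬u ∨ ¬x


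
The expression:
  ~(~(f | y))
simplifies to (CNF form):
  f | y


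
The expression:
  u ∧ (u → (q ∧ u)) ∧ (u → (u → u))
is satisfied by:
  {u: True, q: True}


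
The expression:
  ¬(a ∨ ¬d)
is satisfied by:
  {d: True, a: False}


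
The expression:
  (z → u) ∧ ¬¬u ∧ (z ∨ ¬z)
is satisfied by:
  {u: True}


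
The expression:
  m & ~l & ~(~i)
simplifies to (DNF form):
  i & m & ~l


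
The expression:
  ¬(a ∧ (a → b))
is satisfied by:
  {a: False, b: False}
  {b: True, a: False}
  {a: True, b: False}


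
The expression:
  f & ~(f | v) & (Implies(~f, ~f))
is never true.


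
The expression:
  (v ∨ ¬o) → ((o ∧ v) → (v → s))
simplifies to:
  s ∨ ¬o ∨ ¬v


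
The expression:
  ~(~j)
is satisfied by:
  {j: True}


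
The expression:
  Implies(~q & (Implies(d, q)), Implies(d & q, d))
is always true.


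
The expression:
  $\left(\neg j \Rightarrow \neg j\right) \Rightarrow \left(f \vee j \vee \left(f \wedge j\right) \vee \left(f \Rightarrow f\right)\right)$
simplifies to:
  $\text{True}$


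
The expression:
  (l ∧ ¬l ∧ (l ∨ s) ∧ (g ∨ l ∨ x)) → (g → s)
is always true.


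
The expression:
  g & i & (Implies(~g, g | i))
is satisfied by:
  {i: True, g: True}


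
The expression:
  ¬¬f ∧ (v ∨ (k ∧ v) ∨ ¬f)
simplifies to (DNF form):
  f ∧ v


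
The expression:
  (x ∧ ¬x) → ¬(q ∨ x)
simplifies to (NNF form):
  True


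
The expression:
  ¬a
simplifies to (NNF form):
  ¬a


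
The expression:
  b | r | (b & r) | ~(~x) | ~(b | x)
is always true.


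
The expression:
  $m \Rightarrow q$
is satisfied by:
  {q: True, m: False}
  {m: False, q: False}
  {m: True, q: True}


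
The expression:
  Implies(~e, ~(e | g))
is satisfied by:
  {e: True, g: False}
  {g: False, e: False}
  {g: True, e: True}


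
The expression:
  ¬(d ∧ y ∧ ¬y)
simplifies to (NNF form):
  True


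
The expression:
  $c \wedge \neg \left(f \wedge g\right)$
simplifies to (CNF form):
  $c \wedge \left(\neg f \vee \neg g\right)$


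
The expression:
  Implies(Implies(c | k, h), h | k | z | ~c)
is always true.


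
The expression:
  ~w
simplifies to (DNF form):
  ~w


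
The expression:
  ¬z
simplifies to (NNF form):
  ¬z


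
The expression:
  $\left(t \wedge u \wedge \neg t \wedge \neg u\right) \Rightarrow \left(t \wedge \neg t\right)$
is always true.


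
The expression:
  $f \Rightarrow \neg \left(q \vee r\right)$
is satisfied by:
  {r: False, f: False, q: False}
  {q: True, r: False, f: False}
  {r: True, q: False, f: False}
  {q: True, r: True, f: False}
  {f: True, q: False, r: False}


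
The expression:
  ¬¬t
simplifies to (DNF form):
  t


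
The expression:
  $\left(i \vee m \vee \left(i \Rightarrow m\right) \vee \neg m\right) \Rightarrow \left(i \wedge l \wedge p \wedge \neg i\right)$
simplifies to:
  $\text{False}$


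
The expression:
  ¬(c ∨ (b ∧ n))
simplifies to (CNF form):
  ¬c ∧ (¬b ∨ ¬n)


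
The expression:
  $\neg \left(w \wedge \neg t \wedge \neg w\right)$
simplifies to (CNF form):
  $\text{True}$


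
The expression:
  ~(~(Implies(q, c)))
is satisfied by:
  {c: True, q: False}
  {q: False, c: False}
  {q: True, c: True}


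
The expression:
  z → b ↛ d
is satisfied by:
  {b: True, z: False, d: False}
  {b: False, z: False, d: False}
  {d: True, b: True, z: False}
  {d: True, b: False, z: False}
  {z: True, b: True, d: False}


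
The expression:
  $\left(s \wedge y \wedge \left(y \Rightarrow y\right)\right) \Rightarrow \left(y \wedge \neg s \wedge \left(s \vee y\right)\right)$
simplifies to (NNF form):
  $\neg s \vee \neg y$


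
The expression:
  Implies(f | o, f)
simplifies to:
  f | ~o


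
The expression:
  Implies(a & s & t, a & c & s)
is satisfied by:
  {c: True, s: False, t: False, a: False}
  {c: False, s: False, t: False, a: False}
  {c: True, a: True, s: False, t: False}
  {a: True, c: False, s: False, t: False}
  {c: True, t: True, a: False, s: False}
  {t: True, a: False, s: False, c: False}
  {c: True, a: True, t: True, s: False}
  {a: True, t: True, c: False, s: False}
  {c: True, s: True, a: False, t: False}
  {s: True, a: False, t: False, c: False}
  {c: True, a: True, s: True, t: False}
  {a: True, s: True, c: False, t: False}
  {c: True, t: True, s: True, a: False}
  {t: True, s: True, a: False, c: False}
  {c: True, a: True, t: True, s: True}


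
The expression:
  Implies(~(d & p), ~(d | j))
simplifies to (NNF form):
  (d & p) | (~d & ~j)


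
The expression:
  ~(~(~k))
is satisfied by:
  {k: False}


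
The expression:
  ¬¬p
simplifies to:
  p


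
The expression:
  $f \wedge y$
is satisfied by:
  {f: True, y: True}


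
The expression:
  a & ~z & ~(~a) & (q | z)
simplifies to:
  a & q & ~z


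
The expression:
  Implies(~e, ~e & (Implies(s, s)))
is always true.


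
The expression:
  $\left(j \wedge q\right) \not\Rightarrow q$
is never true.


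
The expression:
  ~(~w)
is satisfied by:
  {w: True}


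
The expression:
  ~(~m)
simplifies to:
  m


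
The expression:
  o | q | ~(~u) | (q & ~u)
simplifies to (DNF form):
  o | q | u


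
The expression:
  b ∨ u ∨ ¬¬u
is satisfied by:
  {b: True, u: True}
  {b: True, u: False}
  {u: True, b: False}


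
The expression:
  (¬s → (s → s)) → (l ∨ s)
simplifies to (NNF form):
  l ∨ s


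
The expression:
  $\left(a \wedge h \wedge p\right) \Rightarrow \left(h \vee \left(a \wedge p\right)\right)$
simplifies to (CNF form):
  $\text{True}$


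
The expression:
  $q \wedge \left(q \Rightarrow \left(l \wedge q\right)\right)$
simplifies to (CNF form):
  $l \wedge q$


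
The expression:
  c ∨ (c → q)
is always true.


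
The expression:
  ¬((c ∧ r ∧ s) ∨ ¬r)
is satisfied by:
  {r: True, s: False, c: False}
  {r: True, c: True, s: False}
  {r: True, s: True, c: False}


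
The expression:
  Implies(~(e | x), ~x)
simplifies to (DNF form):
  True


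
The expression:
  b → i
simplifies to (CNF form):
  i ∨ ¬b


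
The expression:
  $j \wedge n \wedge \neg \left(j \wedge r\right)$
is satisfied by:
  {j: True, n: True, r: False}


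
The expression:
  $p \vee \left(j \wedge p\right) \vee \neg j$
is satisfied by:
  {p: True, j: False}
  {j: False, p: False}
  {j: True, p: True}


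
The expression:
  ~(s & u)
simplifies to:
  ~s | ~u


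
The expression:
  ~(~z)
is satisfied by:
  {z: True}


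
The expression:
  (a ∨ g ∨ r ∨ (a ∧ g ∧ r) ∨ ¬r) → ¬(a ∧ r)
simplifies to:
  ¬a ∨ ¬r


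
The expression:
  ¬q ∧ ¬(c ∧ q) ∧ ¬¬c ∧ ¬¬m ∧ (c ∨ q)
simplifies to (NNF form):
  c ∧ m ∧ ¬q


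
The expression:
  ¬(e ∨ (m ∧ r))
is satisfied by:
  {e: False, m: False, r: False}
  {r: True, e: False, m: False}
  {m: True, e: False, r: False}


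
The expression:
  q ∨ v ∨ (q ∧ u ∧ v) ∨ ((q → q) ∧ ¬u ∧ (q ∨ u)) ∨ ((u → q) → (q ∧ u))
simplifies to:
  q ∨ u ∨ v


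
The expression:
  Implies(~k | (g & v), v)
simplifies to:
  k | v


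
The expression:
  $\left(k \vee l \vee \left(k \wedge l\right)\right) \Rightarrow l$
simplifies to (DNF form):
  $l \vee \neg k$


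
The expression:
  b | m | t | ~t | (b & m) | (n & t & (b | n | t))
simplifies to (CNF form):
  True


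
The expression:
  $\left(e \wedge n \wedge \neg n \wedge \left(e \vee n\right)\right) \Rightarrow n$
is always true.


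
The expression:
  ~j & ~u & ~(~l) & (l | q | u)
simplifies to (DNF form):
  l & ~j & ~u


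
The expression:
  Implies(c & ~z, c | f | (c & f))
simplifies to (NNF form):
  True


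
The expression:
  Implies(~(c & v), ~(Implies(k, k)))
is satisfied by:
  {c: True, v: True}


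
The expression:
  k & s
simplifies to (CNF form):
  k & s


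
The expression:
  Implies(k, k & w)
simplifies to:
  w | ~k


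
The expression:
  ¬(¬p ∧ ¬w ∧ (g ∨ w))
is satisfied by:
  {p: True, w: True, g: False}
  {p: True, g: False, w: False}
  {w: True, g: False, p: False}
  {w: False, g: False, p: False}
  {p: True, w: True, g: True}
  {p: True, g: True, w: False}
  {w: True, g: True, p: False}


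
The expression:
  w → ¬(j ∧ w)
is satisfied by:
  {w: False, j: False}
  {j: True, w: False}
  {w: True, j: False}


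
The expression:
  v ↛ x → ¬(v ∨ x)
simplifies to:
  x ∨ ¬v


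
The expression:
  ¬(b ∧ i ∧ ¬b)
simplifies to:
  True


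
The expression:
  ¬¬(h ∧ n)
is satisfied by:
  {h: True, n: True}


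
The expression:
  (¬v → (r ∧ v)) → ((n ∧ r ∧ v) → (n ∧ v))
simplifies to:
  True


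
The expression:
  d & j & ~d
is never true.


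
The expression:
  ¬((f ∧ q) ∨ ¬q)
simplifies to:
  q ∧ ¬f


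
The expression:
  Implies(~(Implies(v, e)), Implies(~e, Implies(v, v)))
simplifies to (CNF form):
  True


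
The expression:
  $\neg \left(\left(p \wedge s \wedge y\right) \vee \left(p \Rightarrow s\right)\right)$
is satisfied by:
  {p: True, s: False}


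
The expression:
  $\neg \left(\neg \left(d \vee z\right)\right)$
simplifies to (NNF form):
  $d \vee z$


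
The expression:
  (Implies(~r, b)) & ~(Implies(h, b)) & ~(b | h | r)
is never true.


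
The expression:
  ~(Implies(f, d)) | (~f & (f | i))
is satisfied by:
  {i: True, f: False, d: False}
  {i: True, d: True, f: False}
  {i: True, f: True, d: False}
  {f: True, d: False, i: False}


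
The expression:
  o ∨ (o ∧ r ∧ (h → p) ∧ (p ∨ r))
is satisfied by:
  {o: True}


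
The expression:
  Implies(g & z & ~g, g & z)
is always true.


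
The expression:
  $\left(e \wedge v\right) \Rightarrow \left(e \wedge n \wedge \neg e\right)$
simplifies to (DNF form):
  $\neg e \vee \neg v$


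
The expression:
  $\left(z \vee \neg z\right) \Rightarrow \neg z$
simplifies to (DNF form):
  $\neg z$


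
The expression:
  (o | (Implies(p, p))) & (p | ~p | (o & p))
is always true.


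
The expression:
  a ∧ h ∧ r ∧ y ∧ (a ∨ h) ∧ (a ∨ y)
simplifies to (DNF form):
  a ∧ h ∧ r ∧ y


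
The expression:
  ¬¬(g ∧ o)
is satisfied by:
  {g: True, o: True}


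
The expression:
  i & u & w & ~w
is never true.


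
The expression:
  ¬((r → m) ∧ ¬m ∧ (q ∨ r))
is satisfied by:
  {r: True, m: True, q: False}
  {r: True, q: False, m: False}
  {m: True, q: False, r: False}
  {m: False, q: False, r: False}
  {r: True, m: True, q: True}
  {r: True, q: True, m: False}
  {m: True, q: True, r: False}


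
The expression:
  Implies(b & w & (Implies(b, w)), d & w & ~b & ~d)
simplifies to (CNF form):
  ~b | ~w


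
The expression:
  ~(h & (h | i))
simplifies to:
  ~h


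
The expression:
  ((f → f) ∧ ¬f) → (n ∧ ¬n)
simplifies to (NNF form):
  f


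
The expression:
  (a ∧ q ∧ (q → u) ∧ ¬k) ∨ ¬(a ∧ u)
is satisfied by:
  {q: True, u: False, a: False, k: False}
  {q: False, u: False, a: False, k: False}
  {k: True, q: True, u: False, a: False}
  {k: True, q: False, u: False, a: False}
  {a: True, q: True, u: False, k: False}
  {a: True, q: False, u: False, k: False}
  {a: True, k: True, q: True, u: False}
  {a: True, k: True, q: False, u: False}
  {u: True, q: True, k: False, a: False}
  {u: True, q: False, k: False, a: False}
  {k: True, u: True, q: True, a: False}
  {k: True, u: True, q: False, a: False}
  {a: True, u: True, q: True, k: False}


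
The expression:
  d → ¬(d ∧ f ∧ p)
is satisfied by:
  {p: False, d: False, f: False}
  {f: True, p: False, d: False}
  {d: True, p: False, f: False}
  {f: True, d: True, p: False}
  {p: True, f: False, d: False}
  {f: True, p: True, d: False}
  {d: True, p: True, f: False}


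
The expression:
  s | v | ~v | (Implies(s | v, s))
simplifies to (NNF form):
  True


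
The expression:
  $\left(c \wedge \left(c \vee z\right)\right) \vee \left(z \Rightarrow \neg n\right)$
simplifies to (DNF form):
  $c \vee \neg n \vee \neg z$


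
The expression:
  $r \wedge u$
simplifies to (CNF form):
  $r \wedge u$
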